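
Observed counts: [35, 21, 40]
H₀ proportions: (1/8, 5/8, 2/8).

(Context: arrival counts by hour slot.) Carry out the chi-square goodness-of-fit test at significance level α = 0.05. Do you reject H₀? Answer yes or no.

n = 96; E_i = n·p_i = [12.00, 60.00, 24.00]
χ² = (35−12.00)²/12.00 + (21−60.00)²/60.00 + (40−24.00)²/24.00 = 80.1000
df = 2
p-value (upper-tail) = 0.00000
At α=0.05: p < α → reject H₀

reject H₀: yes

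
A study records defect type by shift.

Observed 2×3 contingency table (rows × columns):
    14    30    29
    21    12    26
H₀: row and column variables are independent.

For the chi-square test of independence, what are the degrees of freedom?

df = (r−1)(c−1) = (2−1)·(3−1) = 2

degrees of freedom = 2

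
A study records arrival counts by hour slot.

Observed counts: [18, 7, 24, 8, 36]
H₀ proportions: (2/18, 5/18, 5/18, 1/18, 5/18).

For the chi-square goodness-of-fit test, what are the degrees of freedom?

degrees of freedom = 4

df = k − 1 = 5 − 1 = 4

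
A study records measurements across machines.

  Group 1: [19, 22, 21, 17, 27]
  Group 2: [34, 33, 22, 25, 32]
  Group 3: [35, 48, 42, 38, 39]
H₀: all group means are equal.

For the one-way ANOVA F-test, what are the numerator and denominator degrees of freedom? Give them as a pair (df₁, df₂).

k = 3 groups, N = 15 total
df = (k−1, N−k) = (3−1, 15−3) = (2, 12)

degrees of freedom = [2, 12]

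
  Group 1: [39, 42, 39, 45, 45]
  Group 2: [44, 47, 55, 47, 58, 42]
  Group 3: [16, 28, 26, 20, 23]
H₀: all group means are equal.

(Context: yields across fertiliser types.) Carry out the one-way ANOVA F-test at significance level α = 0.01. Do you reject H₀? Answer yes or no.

Group means [42.00, 48.83, 22.60], grand mean 38.500
SSB = Σnᵢ(x̄ᵢ−x̄)² = 1965.967; SSW = ΣΣ(x−x̄ᵢ)² = 326.033
MSB = 1965.967/2 = 982.9833; MSW = 326.033/13 = 25.0795
F = MSB/MSW = 39.1947
df = (2, 13)
p-value (upper-tail) = 0.00000
At α=0.01: p < α → reject H₀

reject H₀: yes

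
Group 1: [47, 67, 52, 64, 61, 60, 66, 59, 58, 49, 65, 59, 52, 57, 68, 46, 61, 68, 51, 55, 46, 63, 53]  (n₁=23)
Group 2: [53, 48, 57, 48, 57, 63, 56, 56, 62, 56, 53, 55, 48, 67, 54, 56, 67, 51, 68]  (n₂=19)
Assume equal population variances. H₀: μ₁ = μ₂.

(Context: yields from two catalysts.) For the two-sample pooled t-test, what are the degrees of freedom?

df = n₁ + n₂ − 2 = 23 + 19 − 2 = 40

degrees of freedom = 40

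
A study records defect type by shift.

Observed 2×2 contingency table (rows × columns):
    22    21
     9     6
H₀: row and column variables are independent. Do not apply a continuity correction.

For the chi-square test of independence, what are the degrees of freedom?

df = (r−1)(c−1) = (2−1)·(2−1) = 1

degrees of freedom = 1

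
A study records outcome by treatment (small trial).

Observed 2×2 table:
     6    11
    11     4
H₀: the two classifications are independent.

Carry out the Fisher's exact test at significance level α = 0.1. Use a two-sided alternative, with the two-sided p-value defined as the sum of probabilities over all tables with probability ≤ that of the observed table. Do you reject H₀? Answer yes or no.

Margins: r₁=17, r₂=15, c₁=17, c₂=15, n=32
p_obs = C(17,6)·C(15,11)/C(32,17); sum pmf over tables with pmf ≤ p_obs
p-value (two-sided) = 0.04161
At α=0.1: p < α → reject H₀

reject H₀: yes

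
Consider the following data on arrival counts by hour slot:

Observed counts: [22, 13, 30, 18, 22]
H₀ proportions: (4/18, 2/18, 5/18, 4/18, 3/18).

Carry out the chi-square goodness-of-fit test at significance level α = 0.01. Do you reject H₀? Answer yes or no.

n = 105; E_i = n·p_i = [23.33, 11.67, 29.17, 23.33, 17.50]
χ² = (22−23.33)²/23.33 + (13−11.67)²/11.67 + (30−29.17)²/29.17 + (18−23.33)²/23.33 + (22−17.50)²/17.50 = 2.6286
df = 4
p-value (upper-tail) = 0.62177
At α=0.01: p ≥ α → fail to reject H₀

reject H₀: no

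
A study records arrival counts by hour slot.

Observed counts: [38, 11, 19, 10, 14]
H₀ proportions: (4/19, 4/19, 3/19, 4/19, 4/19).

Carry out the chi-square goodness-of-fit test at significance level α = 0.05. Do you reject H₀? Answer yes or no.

n = 92; E_i = n·p_i = [19.37, 19.37, 14.53, 19.37, 19.37]
χ² = (38−19.37)²/19.37 + (11−19.37)²/19.37 + (19−14.53)²/14.53 + (10−19.37)²/19.37 + (14−19.37)²/19.37 = 28.9357
df = 4
p-value (upper-tail) = 0.00001
At α=0.05: p < α → reject H₀

reject H₀: yes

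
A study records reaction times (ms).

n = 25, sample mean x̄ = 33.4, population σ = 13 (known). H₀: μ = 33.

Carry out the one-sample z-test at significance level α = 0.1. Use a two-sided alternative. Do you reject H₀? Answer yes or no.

SE = σ/√n = 13/√25 = 2.6000
z = (x̄−μ₀)/SE = (33.4−33)/2.6000 = 0.1538
p-value (two-sided) = 0.87773
At α=0.1: p ≥ α → fail to reject H₀

reject H₀: no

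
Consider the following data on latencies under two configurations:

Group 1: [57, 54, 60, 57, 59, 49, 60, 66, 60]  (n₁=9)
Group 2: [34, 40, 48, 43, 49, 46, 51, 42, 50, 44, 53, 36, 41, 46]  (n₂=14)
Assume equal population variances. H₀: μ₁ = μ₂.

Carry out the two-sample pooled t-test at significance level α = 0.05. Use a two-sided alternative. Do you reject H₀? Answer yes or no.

reject H₀: yes

x̄₁=58.000, s₁=4.690, n₁=9
x̄₂=44.500, s₂=5.585, n₂=14
s_p² = [8·4.690² + 13·5.585²]/21 = 27.6905
SE = √(s_p²·(1/9+1/14)) = 2.2482
t = (58.000−44.500)/2.2482 = 6.0047
df = 21
p-value (two-sided) = 0.00001
At α=0.05: p < α → reject H₀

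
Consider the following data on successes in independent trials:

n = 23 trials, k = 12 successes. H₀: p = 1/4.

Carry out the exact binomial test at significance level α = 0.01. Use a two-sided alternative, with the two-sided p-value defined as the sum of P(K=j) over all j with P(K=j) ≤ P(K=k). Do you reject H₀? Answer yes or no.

reject H₀: yes

Exact binomial: n=23, k=12, p₀=1/4=0.2500
P(X=j) = C(n,j)·p₀^j·(1−p₀)^(n−j); p = Σ P(X=j) over j with P(X=j) ≤ P(X=12)
p-value (two-sided) = 0.00598
At α=0.01: p < α → reject H₀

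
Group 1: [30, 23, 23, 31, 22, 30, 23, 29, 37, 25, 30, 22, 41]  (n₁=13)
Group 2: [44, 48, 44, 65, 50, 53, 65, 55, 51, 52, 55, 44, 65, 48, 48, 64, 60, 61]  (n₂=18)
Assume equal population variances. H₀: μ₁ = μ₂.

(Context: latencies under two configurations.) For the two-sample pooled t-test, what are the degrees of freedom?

df = n₁ + n₂ − 2 = 13 + 18 − 2 = 29

degrees of freedom = 29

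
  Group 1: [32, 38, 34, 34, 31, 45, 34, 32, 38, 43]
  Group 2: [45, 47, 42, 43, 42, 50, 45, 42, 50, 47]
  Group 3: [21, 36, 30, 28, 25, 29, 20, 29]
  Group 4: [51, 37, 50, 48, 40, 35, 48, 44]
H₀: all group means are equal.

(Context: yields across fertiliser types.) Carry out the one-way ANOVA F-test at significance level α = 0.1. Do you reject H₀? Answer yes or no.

Group means [36.10, 45.30, 27.25, 44.12], grand mean 38.472
SSB = Σnᵢ(x̄ᵢ−x̄)² = 1785.597; SSW = ΣΣ(x−x̄ᵢ)² = 745.375
MSB = 1785.597/3 = 595.1991; MSW = 745.375/32 = 23.2930
F = MSB/MSW = 25.5527
df = (3, 32)
p-value (upper-tail) = 0.00000
At α=0.1: p < α → reject H₀

reject H₀: yes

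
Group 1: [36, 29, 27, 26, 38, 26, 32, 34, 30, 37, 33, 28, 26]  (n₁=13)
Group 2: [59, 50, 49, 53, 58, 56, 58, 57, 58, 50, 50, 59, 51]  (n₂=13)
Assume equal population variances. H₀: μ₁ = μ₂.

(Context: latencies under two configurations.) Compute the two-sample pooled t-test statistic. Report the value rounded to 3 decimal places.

test statistic = -14.343

x̄₁=30.923, s₁=4.368, n₁=13
x̄₂=54.462, s₂=3.992, n₂=13
s_p² = [12·4.368² + 12·3.992²]/24 = 17.5064
SE = √(s_p²·(1/13+1/13)) = 1.6411
t = (30.923−54.462)/1.6411 = -14.3429
df = 24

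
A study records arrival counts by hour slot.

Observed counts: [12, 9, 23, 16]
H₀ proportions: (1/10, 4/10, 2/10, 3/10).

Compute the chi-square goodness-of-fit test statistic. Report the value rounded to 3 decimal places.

test statistic = 25.681

n = 60; E_i = n·p_i = [6.00, 24.00, 12.00, 18.00]
χ² = (12−6.00)²/6.00 + (9−24.00)²/24.00 + (23−12.00)²/12.00 + (16−18.00)²/18.00 = 25.6806
df = 3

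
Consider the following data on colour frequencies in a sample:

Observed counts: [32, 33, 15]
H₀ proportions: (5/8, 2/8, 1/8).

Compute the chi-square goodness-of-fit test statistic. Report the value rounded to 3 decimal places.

n = 80; E_i = n·p_i = [50.00, 20.00, 10.00]
χ² = (32−50.00)²/50.00 + (33−20.00)²/20.00 + (15−10.00)²/10.00 = 17.4300
df = 2

test statistic = 17.430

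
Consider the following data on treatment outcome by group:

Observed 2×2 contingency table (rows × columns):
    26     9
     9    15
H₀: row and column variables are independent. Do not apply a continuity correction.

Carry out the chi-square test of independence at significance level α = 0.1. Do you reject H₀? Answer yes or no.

Row totals [35, 24], col totals [35, 24], n=59
χ² = (26−20.76)²/20.76 + (9−14.24)²/14.24 + (9−14.24)²/14.24 + (15−9.76)²/9.76 = 7.9838
df = 1
p-value (upper-tail) = 0.00472
At α=0.1: p < α → reject H₀

reject H₀: yes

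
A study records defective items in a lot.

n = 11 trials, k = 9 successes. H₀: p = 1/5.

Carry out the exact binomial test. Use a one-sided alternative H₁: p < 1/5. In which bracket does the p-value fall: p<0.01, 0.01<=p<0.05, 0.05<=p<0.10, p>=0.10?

Exact binomial: n=11, k=9, p₀=1/5=0.2000
P(X≤9) from Σ C(n,i)·p₀^i·(1−p₀)^(n−i)
p-value (one-sided, H₁ less) = 1.00000
→ bracket: p>=0.10

p-value bracket: p>=0.10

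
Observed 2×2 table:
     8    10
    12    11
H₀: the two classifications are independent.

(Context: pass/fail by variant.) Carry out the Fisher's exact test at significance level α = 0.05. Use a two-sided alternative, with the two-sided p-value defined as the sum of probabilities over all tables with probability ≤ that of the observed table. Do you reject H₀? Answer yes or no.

reject H₀: no

Margins: r₁=18, r₂=23, c₁=20, c₂=21, n=41
p_obs = C(18,8)·C(23,12)/C(41,20); sum pmf over tables with pmf ≤ p_obs
p-value (two-sided) = 0.75574
At α=0.05: p ≥ α → fail to reject H₀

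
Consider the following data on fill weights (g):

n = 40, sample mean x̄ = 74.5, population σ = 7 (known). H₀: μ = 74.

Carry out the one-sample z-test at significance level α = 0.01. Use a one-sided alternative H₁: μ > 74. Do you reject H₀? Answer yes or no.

SE = σ/√n = 7/√40 = 1.1068
z = (x̄−μ₀)/SE = (74.5−74)/1.1068 = 0.4518
p-value (one-sided, H₁ greater) = 0.32572
At α=0.01: p ≥ α → fail to reject H₀

reject H₀: no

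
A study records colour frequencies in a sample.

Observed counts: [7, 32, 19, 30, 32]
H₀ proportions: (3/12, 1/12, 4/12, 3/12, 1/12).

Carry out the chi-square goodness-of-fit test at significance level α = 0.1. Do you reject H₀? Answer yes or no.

reject H₀: yes

n = 120; E_i = n·p_i = [30.00, 10.00, 40.00, 30.00, 10.00]
χ² = (7−30.00)²/30.00 + (32−10.00)²/10.00 + (19−40.00)²/40.00 + (30−30.00)²/30.00 + (32−10.00)²/10.00 = 125.4583
df = 4
p-value (upper-tail) = 0.00000
At α=0.1: p < α → reject H₀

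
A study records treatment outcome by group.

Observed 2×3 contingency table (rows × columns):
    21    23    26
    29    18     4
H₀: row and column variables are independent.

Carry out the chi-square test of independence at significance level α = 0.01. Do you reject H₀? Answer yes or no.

reject H₀: yes

Row totals [70, 51], col totals [50, 41, 30], n=121
χ² = (21−28.93)²/28.93 + (23−23.72)²/23.72 + (26−17.36)²/17.36 + (29−21.07)²/21.07 + (18−17.28)²/17.28 + (4−12.64)²/12.64 = 15.4198
df = 2
p-value (upper-tail) = 0.00045
At α=0.01: p < α → reject H₀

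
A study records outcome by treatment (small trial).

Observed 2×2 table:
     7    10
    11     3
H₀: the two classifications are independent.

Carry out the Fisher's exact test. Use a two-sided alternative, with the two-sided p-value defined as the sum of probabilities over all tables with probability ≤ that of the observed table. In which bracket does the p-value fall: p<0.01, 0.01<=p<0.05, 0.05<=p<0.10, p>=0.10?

Margins: r₁=17, r₂=14, c₁=18, c₂=13, n=31
p_obs = C(17,7)·C(14,11)/C(31,18); sum pmf over tables with pmf ≤ p_obs
p-value (two-sided) = 0.06686
→ bracket: 0.05<=p<0.10

p-value bracket: 0.05<=p<0.10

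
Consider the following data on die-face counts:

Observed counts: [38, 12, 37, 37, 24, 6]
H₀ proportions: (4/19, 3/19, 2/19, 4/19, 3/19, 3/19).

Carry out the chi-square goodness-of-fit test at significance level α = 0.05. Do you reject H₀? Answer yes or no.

n = 154; E_i = n·p_i = [32.42, 24.32, 16.21, 32.42, 24.32, 24.32]
χ² = (38−32.42)²/32.42 + (12−24.32)²/24.32 + (37−16.21)²/16.21 + (37−32.42)²/32.42 + (24−24.32)²/24.32 + (6−24.32)²/24.32 = 48.3068
df = 5
p-value (upper-tail) = 0.00000
At α=0.05: p < α → reject H₀

reject H₀: yes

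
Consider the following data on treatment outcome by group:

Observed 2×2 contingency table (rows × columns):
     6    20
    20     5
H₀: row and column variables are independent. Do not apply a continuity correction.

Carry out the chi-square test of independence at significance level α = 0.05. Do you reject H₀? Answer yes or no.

reject H₀: yes

Row totals [26, 25], col totals [26, 25], n=51
χ² = (6−13.25)²/13.25 + (20−12.75)²/12.75 + (20−12.75)²/12.75 + (5−12.25)²/12.25 = 16.5252
df = 1
p-value (upper-tail) = 0.00005
At α=0.05: p < α → reject H₀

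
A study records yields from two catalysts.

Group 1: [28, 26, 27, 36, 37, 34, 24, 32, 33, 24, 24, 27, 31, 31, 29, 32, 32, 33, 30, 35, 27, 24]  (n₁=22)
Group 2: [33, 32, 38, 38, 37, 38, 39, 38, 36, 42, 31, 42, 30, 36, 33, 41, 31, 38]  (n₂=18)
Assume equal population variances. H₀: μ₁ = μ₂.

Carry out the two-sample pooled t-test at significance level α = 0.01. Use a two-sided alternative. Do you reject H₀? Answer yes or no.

reject H₀: yes

x̄₁=29.818, s₁=4.078, n₁=22
x̄₂=36.278, s₂=3.801, n₂=18
s_p² = [21·4.078² + 17·3.801²]/38 = 15.6548
SE = √(s_p²·(1/22+1/18)) = 1.2575
t = (29.818−36.278)/1.2575 = -5.1369
df = 38
p-value (two-sided) = 0.00001
At α=0.01: p < α → reject H₀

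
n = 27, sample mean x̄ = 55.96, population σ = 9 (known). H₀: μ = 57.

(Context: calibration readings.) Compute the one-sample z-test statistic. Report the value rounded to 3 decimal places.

test statistic = -0.600

SE = σ/√n = 9/√27 = 1.7321
z = (x̄−μ₀)/SE = (55.96−57)/1.7321 = -0.6004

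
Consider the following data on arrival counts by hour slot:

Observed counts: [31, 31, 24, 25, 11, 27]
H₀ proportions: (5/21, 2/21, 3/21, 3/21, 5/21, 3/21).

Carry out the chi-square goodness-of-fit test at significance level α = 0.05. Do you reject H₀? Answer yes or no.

n = 149; E_i = n·p_i = [35.48, 14.19, 21.29, 21.29, 35.48, 21.29]
χ² = (31−35.48)²/35.48 + (31−14.19)²/14.19 + (24−21.29)²/21.29 + (25−21.29)²/21.29 + (11−35.48)²/35.48 + (27−21.29)²/21.29 = 39.8919
df = 5
p-value (upper-tail) = 0.00000
At α=0.05: p < α → reject H₀

reject H₀: yes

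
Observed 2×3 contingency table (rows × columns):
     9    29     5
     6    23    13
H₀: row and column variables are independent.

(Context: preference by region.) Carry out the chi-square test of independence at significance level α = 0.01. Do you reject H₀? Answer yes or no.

reject H₀: no

Row totals [43, 42], col totals [15, 52, 18], n=85
χ² = (9−7.59)²/7.59 + (29−26.31)²/26.31 + (5−9.11)²/9.11 + (6−7.41)²/7.41 + (23−25.69)²/25.69 + (13−8.89)²/8.89 = 4.8368
df = 2
p-value (upper-tail) = 0.08907
At α=0.01: p ≥ α → fail to reject H₀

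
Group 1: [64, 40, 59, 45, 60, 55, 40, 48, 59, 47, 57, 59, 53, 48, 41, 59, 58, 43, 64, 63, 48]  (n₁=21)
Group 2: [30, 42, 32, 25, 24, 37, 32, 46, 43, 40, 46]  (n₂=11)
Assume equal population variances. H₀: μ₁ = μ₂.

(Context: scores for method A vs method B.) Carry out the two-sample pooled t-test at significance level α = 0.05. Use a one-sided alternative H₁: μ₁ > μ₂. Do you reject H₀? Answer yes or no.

reject H₀: yes

x̄₁=52.857, s₁=8.175, n₁=21
x̄₂=36.091, s₂=7.968, n₂=11
s_p² = [20·8.175² + 10·7.968²]/30 = 65.7160
SE = √(s_p²·(1/21+1/11)) = 3.0172
t = (52.857−36.091)/3.0172 = 5.5569
df = 30
p-value (one-sided, H₁ greater) = 0.00000
At α=0.05: p < α → reject H₀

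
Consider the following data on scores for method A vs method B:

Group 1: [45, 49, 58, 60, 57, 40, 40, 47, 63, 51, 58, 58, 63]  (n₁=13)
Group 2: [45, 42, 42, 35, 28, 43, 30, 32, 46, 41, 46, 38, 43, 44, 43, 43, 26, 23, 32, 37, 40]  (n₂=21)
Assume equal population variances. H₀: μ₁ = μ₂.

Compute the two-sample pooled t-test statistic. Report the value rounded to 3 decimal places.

x̄₁=53.000, s₁=8.155, n₁=13
x̄₂=38.048, s₂=6.975, n₂=21
s_p² = [12·8.155² + 20·6.975²]/32 = 55.3423
SE = √(s_p²·(1/13+1/21)) = 2.6253
t = (53.000−38.048)/2.6253 = 5.6954
df = 32

test statistic = 5.695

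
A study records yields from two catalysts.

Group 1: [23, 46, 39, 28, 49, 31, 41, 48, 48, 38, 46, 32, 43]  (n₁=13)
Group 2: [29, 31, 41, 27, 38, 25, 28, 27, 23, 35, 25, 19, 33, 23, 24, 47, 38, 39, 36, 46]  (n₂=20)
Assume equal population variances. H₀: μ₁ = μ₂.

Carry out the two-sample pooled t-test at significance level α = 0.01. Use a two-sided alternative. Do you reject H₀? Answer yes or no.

x̄₁=39.385, s₁=8.510, n₁=13
x̄₂=31.700, s₂=8.001, n₂=20
s_p² = [12·8.510² + 19·8.001²]/31 = 67.2670
SE = √(s_p²·(1/13+1/20)) = 2.9219
t = (39.385−31.700)/2.9219 = 2.6300
df = 31
p-value (two-sided) = 0.01318
At α=0.01: p ≥ α → fail to reject H₀

reject H₀: no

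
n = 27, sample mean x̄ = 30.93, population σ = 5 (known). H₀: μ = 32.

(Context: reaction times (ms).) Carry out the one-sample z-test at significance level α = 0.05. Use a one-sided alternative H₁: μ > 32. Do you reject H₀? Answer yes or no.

SE = σ/√n = 5/√27 = 0.9623
z = (x̄−μ₀)/SE = (30.93−32)/0.9623 = -1.1120
p-value (one-sided, H₁ greater) = 0.86693
At α=0.05: p ≥ α → fail to reject H₀

reject H₀: no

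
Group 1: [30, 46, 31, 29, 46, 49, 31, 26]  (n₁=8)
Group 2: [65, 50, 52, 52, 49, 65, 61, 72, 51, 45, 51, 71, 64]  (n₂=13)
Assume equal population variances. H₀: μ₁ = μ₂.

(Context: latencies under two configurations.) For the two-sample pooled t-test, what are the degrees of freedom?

df = n₁ + n₂ − 2 = 8 + 13 − 2 = 19

degrees of freedom = 19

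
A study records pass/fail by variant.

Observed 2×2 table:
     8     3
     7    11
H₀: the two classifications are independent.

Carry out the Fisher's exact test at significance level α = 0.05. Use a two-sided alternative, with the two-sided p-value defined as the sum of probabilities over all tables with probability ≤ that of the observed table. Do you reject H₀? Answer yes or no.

Margins: r₁=11, r₂=18, c₁=15, c₂=14, n=29
p_obs = C(11,8)·C(18,7)/C(29,15); sum pmf over tables with pmf ≤ p_obs
p-value (two-sided) = 0.12814
At α=0.05: p ≥ α → fail to reject H₀

reject H₀: no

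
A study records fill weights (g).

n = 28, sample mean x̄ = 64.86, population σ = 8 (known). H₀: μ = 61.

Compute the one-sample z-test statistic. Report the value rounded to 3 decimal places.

test statistic = 2.553

SE = σ/√n = 8/√28 = 1.5119
z = (x̄−μ₀)/SE = (64.86−61)/1.5119 = 2.5532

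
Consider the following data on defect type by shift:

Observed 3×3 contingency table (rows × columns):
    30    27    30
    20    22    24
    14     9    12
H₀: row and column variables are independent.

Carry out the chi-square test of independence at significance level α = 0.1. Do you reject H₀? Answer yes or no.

Row totals [87, 66, 35], col totals [64, 58, 66], n=188
χ² = (30−29.62)²/29.62 + (27−26.84)²/26.84 + (30−30.54)²/30.54 + (20−22.47)²/22.47 + (22−20.36)²/20.36 + (24−23.17)²/23.17 + (14−11.91)²/11.91 + (9−10.80)²/10.80 + (12−12.29)²/12.29 = 1.1191
df = 4
p-value (upper-tail) = 0.89122
At α=0.1: p ≥ α → fail to reject H₀

reject H₀: no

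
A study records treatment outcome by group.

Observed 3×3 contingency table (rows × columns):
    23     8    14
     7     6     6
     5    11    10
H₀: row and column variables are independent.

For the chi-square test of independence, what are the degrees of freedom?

df = (r−1)(c−1) = (3−1)·(3−1) = 4

degrees of freedom = 4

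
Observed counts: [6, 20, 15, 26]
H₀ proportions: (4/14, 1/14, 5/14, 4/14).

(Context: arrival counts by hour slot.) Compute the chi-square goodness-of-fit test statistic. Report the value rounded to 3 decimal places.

test statistic = 63.179

n = 67; E_i = n·p_i = [19.14, 4.79, 23.93, 19.14]
χ² = (6−19.14)²/19.14 + (20−4.79)²/4.79 + (15−23.93)²/23.93 + (26−19.14)²/19.14 = 63.1791
df = 3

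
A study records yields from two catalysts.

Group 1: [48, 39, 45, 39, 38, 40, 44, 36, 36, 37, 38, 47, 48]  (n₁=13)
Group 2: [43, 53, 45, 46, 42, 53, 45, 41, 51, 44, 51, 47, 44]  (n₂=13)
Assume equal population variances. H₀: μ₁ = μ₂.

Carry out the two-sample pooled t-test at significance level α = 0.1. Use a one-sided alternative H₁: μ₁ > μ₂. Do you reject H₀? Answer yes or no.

reject H₀: no

x̄₁=41.154, s₁=4.580, n₁=13
x̄₂=46.538, s₂=4.136, n₂=13
s_p² = [12·4.580² + 12·4.136²]/24 = 19.0385
SE = √(s_p²·(1/13+1/13)) = 1.7114
t = (41.154−46.538)/1.7114 = -3.1463
df = 24
p-value (one-sided, H₁ greater) = 0.99781
At α=0.1: p ≥ α → fail to reject H₀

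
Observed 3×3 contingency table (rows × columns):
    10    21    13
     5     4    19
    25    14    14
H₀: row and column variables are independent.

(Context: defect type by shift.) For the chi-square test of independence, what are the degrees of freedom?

df = (r−1)(c−1) = (3−1)·(3−1) = 4

degrees of freedom = 4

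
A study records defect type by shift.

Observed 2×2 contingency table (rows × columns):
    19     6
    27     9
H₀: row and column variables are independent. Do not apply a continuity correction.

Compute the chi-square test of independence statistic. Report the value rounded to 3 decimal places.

Row totals [25, 36], col totals [46, 15], n=61
χ² = (19−18.85)²/18.85 + (6−6.15)²/6.15 + (27−27.15)²/27.15 + (9−8.85)²/8.85 = 0.0080
df = 1

test statistic = 0.008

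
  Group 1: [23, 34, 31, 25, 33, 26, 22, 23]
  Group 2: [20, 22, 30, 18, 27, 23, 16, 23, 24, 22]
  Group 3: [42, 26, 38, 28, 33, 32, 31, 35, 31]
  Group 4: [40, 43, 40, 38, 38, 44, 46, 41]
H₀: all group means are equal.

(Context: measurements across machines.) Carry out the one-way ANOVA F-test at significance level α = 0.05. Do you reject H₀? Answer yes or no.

reject H₀: yes

Group means [27.12, 22.50, 32.89, 41.25], grand mean 30.514
SSB = Σnᵢ(x̄ᵢ−x̄)² = 1706.979; SSW = ΣΣ(x−x̄ᵢ)² = 561.764
MSB = 1706.979/3 = 568.9930; MSW = 561.764/31 = 18.1214
F = MSB/MSW = 31.3989
df = (3, 31)
p-value (upper-tail) = 0.00000
At α=0.05: p < α → reject H₀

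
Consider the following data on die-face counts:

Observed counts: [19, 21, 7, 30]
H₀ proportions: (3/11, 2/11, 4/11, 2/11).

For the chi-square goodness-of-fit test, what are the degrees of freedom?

degrees of freedom = 3

df = k − 1 = 4 − 1 = 3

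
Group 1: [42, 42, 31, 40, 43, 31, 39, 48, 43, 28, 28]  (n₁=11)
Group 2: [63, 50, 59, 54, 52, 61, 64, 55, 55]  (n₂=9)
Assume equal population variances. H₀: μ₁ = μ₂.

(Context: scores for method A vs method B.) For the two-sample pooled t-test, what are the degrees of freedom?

degrees of freedom = 18

df = n₁ + n₂ − 2 = 11 + 9 − 2 = 18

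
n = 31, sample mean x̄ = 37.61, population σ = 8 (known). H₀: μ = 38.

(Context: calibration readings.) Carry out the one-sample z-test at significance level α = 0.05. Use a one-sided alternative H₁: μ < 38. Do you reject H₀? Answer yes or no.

SE = σ/√n = 8/√31 = 1.4368
z = (x̄−μ₀)/SE = (37.61−38)/1.4368 = -0.2714
p-value (one-sided, H₁ less) = 0.39303
At α=0.05: p ≥ α → fail to reject H₀

reject H₀: no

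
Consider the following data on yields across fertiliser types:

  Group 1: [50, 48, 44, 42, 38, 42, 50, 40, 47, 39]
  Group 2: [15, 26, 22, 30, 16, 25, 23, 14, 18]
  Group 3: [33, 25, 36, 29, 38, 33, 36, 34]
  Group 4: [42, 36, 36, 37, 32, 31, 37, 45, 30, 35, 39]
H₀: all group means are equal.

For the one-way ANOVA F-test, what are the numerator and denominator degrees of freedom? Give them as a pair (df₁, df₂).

k = 4 groups, N = 38 total
df = (k−1, N−k) = (4−1, 38−4) = (3, 34)

degrees of freedom = [3, 34]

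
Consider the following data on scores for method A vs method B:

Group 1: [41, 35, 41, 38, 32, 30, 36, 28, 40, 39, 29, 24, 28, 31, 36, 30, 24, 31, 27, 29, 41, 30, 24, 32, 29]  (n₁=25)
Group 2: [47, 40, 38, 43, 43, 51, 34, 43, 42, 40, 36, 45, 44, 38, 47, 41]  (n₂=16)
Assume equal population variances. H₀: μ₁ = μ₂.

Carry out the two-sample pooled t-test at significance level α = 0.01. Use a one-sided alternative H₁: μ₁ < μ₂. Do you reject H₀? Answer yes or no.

x̄₁=32.200, s₁=5.485, n₁=25
x̄₂=42.000, s₂=4.382, n₂=16
s_p² = [24·5.485² + 15·4.382²]/39 = 25.8974
SE = √(s_p²·(1/25+1/16)) = 1.6293
t = (32.200−42.000)/1.6293 = -6.0150
df = 39
p-value (one-sided, H₁ less) = 0.00000
At α=0.01: p < α → reject H₀

reject H₀: yes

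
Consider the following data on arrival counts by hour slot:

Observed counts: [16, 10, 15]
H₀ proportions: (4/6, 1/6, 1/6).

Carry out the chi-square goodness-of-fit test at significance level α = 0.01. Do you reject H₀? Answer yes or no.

n = 41; E_i = n·p_i = [27.33, 6.83, 6.83]
χ² = (16−27.33)²/27.33 + (10−6.83)²/6.83 + (15−6.83)²/6.83 = 15.9268
df = 2
p-value (upper-tail) = 0.00035
At α=0.01: p < α → reject H₀

reject H₀: yes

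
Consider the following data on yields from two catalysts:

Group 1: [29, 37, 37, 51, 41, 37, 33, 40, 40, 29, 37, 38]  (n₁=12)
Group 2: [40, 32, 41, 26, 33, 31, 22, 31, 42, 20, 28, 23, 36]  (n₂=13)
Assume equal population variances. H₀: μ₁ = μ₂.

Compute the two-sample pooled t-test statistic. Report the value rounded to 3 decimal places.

x̄₁=37.417, s₁=5.823, n₁=12
x̄₂=31.154, s₂=7.255, n₂=13
s_p² = [11·5.823² + 12·7.255²]/23 = 43.6787
SE = √(s_p²·(1/12+1/13)) = 2.6457
t = (37.417−31.154)/2.6457 = 2.3672
df = 23

test statistic = 2.367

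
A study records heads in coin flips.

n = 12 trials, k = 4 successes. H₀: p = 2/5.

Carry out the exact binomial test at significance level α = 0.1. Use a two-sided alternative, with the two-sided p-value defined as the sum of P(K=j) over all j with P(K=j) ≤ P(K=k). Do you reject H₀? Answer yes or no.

reject H₀: no

Exact binomial: n=12, k=4, p₀=2/5=0.4000
P(X=j) = C(n,j)·p₀^j·(1−p₀)^(n−j); p = Σ P(X=j) over j with P(X=j) ≤ P(X=4)
p-value (two-sided) = 0.77297
At α=0.1: p ≥ α → fail to reject H₀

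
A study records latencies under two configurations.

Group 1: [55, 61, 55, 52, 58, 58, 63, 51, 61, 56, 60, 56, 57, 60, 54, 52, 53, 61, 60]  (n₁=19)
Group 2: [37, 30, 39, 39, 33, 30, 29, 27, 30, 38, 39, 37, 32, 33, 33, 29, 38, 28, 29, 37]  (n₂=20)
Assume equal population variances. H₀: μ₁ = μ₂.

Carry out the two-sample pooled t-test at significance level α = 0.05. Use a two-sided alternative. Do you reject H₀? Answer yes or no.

x̄₁=57.000, s₁=3.606, n₁=19
x̄₂=33.350, s₂=4.234, n₂=20
s_p² = [18·3.606² + 19·4.234²]/37 = 15.5284
SE = √(s_p²·(1/19+1/20)) = 1.2624
t = (57.000−33.350)/1.2624 = 18.7339
df = 37
p-value (two-sided) = 0.00000
At α=0.05: p < α → reject H₀

reject H₀: yes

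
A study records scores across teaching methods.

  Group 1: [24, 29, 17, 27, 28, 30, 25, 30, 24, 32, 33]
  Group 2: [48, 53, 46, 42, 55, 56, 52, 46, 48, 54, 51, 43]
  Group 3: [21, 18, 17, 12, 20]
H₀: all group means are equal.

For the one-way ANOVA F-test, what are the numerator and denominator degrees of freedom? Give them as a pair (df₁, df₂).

k = 3 groups, N = 28 total
df = (k−1, N−k) = (3−1, 28−3) = (2, 25)

degrees of freedom = [2, 25]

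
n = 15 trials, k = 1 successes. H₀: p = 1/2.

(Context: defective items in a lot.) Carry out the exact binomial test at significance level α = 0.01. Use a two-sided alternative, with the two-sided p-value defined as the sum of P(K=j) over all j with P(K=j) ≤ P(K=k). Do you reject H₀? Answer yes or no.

Exact binomial: n=15, k=1, p₀=1/2=0.5000
P(X=j) = C(n,j)·p₀^j·(1−p₀)^(n−j); p = Σ P(X=j) over j with P(X=j) ≤ P(X=1)
p-value (two-sided) = 0.00098
At α=0.01: p < α → reject H₀

reject H₀: yes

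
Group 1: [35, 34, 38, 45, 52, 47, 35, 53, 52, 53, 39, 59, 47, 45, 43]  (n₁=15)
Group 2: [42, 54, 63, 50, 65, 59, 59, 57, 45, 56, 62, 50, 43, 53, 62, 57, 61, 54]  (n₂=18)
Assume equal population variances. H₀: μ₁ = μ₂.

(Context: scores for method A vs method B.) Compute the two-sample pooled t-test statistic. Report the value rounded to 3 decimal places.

test statistic = -3.915

x̄₁=45.133, s₁=7.745, n₁=15
x̄₂=55.111, s₂=6.893, n₂=18
s_p² = [14·7.745² + 17·6.893²]/31 = 53.1455
SE = √(s_p²·(1/15+1/18)) = 2.5486
t = (45.133−55.111)/2.5486 = -3.9149
df = 31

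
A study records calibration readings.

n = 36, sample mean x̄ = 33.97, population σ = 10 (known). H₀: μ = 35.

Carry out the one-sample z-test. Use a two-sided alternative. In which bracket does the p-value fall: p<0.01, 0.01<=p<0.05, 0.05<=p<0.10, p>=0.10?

SE = σ/√n = 10/√36 = 1.6667
z = (x̄−μ₀)/SE = (33.97−35)/1.6667 = -0.6180
p-value (two-sided) = 0.53658
→ bracket: p>=0.10

p-value bracket: p>=0.10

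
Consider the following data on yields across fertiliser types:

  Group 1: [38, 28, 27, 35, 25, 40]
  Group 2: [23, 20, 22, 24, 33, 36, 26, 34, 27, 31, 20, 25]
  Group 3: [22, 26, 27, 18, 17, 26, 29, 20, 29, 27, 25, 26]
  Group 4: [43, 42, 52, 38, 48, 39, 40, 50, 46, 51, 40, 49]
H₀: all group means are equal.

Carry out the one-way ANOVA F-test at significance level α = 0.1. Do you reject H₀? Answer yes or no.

Group means [32.17, 26.75, 24.33, 44.83], grand mean 32.000
SSB = Σnᵢ(x̄ᵢ−x̄)² = 3012.583; SSW = ΣΣ(x−x̄ᵢ)² = 1001.417
MSB = 3012.583/3 = 1004.1944; MSW = 1001.417/38 = 26.3531
F = MSB/MSW = 38.1054
df = (3, 38)
p-value (upper-tail) = 0.00000
At α=0.1: p < α → reject H₀

reject H₀: yes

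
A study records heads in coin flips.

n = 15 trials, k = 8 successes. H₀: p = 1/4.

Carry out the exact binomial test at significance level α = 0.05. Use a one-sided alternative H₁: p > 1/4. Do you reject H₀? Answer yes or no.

Exact binomial: n=15, k=8, p₀=1/4=0.2500
P(X≥8) from Σ C(n,i)·p₀^i·(1−p₀)^(n−i)
p-value (one-sided, H₁ greater) = 0.01730
At α=0.05: p < α → reject H₀

reject H₀: yes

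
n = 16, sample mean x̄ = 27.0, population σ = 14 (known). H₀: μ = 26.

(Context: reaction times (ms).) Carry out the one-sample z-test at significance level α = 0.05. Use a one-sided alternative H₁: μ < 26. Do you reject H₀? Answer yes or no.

SE = σ/√n = 14/√16 = 3.5000
z = (x̄−μ₀)/SE = (27.0−26)/3.5000 = 0.2857
p-value (one-sided, H₁ less) = 0.61245
At α=0.05: p ≥ α → fail to reject H₀

reject H₀: no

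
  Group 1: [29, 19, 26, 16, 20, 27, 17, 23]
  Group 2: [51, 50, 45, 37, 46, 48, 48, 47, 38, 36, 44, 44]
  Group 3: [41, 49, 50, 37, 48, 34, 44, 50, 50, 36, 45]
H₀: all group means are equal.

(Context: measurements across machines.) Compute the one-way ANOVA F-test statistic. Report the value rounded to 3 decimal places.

Group means [22.12, 44.50, 44.00], grand mean 38.548
SSB = Σnᵢ(x̄ᵢ−x̄)² = 2909.802; SSW = ΣΣ(x−x̄ᵢ)² = 813.875
MSB = 2909.802/2 = 1454.9012; MSW = 813.875/28 = 29.0670
F = MSB/MSW = 50.0534
df = (2, 28)

test statistic = 50.053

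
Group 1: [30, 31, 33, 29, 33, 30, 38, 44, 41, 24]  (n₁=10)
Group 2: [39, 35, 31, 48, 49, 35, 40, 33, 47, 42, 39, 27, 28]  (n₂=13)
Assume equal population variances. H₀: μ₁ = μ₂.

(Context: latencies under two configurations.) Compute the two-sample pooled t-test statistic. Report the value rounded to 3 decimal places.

test statistic = -1.621

x̄₁=33.300, s₁=6.038, n₁=10
x̄₂=37.923, s₂=7.285, n₂=13
s_p² = [9·6.038² + 12·7.285²]/21 = 45.9535
SE = √(s_p²·(1/10+1/13)) = 2.8514
t = (33.300−37.923)/2.8514 = -1.6214
df = 21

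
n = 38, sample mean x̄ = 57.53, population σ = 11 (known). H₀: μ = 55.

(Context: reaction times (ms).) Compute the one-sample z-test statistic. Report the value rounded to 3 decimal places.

test statistic = 1.418

SE = σ/√n = 11/√38 = 1.7844
z = (x̄−μ₀)/SE = (57.53−55)/1.7844 = 1.4178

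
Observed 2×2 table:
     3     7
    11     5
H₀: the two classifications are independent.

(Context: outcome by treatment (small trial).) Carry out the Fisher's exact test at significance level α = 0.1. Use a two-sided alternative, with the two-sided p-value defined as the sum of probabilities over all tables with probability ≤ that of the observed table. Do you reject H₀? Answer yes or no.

Margins: r₁=10, r₂=16, c₁=14, c₂=12, n=26
p_obs = C(10,3)·C(16,11)/C(26,14); sum pmf over tables with pmf ≤ p_obs
p-value (two-sided) = 0.10537
At α=0.1: p ≥ α → fail to reject H₀

reject H₀: no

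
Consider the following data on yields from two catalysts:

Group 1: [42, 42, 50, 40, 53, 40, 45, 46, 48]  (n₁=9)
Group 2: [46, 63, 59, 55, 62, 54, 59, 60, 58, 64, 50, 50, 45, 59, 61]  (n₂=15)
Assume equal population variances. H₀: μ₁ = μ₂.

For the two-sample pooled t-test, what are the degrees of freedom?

df = n₁ + n₂ − 2 = 9 + 15 − 2 = 22

degrees of freedom = 22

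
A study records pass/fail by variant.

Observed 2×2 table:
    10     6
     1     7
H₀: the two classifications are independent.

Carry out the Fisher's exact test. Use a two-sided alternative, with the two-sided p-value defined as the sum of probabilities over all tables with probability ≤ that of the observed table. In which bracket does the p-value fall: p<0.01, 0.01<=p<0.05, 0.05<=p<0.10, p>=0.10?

p-value bracket: 0.01<=p<0.05

Margins: r₁=16, r₂=8, c₁=11, c₂=13, n=24
p_obs = C(16,10)·C(8,1)/C(24,11); sum pmf over tables with pmf ≤ p_obs
p-value (two-sided) = 0.03347
→ bracket: 0.01<=p<0.05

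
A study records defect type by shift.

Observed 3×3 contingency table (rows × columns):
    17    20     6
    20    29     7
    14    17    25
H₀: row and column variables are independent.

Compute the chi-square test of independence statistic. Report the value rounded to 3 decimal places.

Row totals [43, 56, 56], col totals [51, 66, 38], n=155
χ² = (17−14.15)²/14.15 + (20−18.31)²/18.31 + (6−10.54)²/10.54 + (20−18.43)²/18.43 + (29−23.85)²/23.85 + (7−13.73)²/13.73 + (14−18.43)²/18.43 + (17−23.85)²/23.85 + (25−13.73)²/13.73 = 19.5157
df = 4

test statistic = 19.516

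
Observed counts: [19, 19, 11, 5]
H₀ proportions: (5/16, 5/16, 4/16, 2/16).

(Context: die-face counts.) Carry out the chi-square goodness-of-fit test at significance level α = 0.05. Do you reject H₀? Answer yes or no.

reject H₀: no

n = 54; E_i = n·p_i = [16.88, 16.88, 13.50, 6.75]
χ² = (19−16.88)²/16.88 + (19−16.88)²/16.88 + (11−13.50)²/13.50 + (5−6.75)²/6.75 = 1.4519
df = 3
p-value (upper-tail) = 0.69343
At α=0.05: p ≥ α → fail to reject H₀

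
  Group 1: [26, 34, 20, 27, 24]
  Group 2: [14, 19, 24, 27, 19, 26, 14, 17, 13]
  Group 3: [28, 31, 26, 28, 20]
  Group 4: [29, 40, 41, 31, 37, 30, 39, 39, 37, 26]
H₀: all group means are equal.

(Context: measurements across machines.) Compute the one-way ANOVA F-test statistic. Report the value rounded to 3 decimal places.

Group means [26.20, 19.22, 26.60, 34.90], grand mean 27.103
SSB = Σnᵢ(x̄ᵢ−x̄)² = 1172.234; SSW = ΣΣ(x−x̄ᵢ)² = 658.456
MSB = 1172.234/3 = 390.7447; MSW = 658.456/25 = 26.3382
F = MSB/MSW = 14.8357
df = (3, 25)

test statistic = 14.836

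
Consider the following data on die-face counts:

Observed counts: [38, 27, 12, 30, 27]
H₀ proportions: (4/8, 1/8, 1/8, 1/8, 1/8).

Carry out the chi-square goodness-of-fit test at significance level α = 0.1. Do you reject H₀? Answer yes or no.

n = 134; E_i = n·p_i = [67.00, 16.75, 16.75, 16.75, 16.75]
χ² = (38−67.00)²/67.00 + (27−16.75)²/16.75 + (12−16.75)²/16.75 + (30−16.75)²/16.75 + (27−16.75)²/16.75 = 36.9254
df = 4
p-value (upper-tail) = 0.00000
At α=0.1: p < α → reject H₀

reject H₀: yes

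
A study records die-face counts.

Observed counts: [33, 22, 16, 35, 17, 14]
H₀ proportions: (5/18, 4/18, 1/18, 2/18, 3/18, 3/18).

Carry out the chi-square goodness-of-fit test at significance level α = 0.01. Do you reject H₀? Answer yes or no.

n = 137; E_i = n·p_i = [38.06, 30.44, 7.61, 15.22, 22.83, 22.83]
χ² = (33−38.06)²/38.06 + (22−30.44)²/30.44 + (16−7.61)²/7.61 + (35−15.22)²/15.22 + (17−22.83)²/22.83 + (14−22.83)²/22.83 = 42.8642
df = 5
p-value (upper-tail) = 0.00000
At α=0.01: p < α → reject H₀

reject H₀: yes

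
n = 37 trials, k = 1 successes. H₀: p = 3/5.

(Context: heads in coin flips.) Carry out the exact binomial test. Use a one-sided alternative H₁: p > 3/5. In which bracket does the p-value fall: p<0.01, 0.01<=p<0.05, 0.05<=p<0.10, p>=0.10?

Exact binomial: n=37, k=1, p₀=3/5=0.6000
P(X≥1) from Σ C(n,i)·p₀^i·(1−p₀)^(n−i)
p-value (one-sided, H₁ greater) = 1.00000
→ bracket: p>=0.10

p-value bracket: p>=0.10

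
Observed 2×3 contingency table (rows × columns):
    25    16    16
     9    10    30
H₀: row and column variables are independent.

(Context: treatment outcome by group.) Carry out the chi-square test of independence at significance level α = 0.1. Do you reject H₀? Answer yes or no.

Row totals [57, 49], col totals [34, 26, 46], n=106
χ² = (25−18.28)²/18.28 + (16−13.98)²/13.98 + (16−24.74)²/24.74 + (9−15.72)²/15.72 + (10−12.02)²/12.02 + (30−21.26)²/21.26 = 12.6431
df = 2
p-value (upper-tail) = 0.00180
At α=0.1: p < α → reject H₀

reject H₀: yes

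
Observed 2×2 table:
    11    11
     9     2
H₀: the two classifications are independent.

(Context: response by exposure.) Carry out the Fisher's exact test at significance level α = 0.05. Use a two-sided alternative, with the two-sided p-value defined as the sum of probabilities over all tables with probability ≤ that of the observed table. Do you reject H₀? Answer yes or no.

Margins: r₁=22, r₂=11, c₁=20, c₂=13, n=33
p_obs = C(22,11)·C(11,9)/C(33,20); sum pmf over tables with pmf ≤ p_obs
p-value (two-sided) = 0.13224
At α=0.05: p ≥ α → fail to reject H₀

reject H₀: no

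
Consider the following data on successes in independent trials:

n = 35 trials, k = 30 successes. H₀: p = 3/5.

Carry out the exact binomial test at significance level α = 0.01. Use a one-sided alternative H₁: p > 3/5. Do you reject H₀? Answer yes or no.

Exact binomial: n=35, k=30, p₀=3/5=0.6000
P(X≥30) from Σ C(n,i)·p₀^i·(1−p₀)^(n−i)
p-value (one-sided, H₁ greater) = 0.00095
At α=0.01: p < α → reject H₀

reject H₀: yes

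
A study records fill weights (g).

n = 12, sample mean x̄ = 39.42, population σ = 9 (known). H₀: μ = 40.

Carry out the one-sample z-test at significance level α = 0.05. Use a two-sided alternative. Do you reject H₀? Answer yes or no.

SE = σ/√n = 9/√12 = 2.5981
z = (x̄−μ₀)/SE = (39.42−40)/2.5981 = -0.2232
p-value (two-sided) = 0.82335
At α=0.05: p ≥ α → fail to reject H₀

reject H₀: no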